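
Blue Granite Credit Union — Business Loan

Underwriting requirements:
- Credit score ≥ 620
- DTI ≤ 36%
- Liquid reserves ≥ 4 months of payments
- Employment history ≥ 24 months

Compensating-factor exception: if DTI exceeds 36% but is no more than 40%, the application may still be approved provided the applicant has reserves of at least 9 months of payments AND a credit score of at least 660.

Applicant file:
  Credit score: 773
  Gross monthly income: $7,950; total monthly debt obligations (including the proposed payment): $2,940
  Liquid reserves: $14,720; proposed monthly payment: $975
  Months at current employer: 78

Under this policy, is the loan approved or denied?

Credit score 773 ≥ 620 (meets base)
DTI = 2,940/7,950 = 37% > 36% — standard DTI limit exceeded.
Liquid reserves cover 14,720/975 = 15.1 months — ≥ 4 required
Employment 78 ≥ 24 months
37% falls in the override range (36%–40%), so the compensating-factor test applies.
Reserves 15.1 ≥ 9 months; credit score 773 ≥ 660.
Both compensating conditions met → exception applies.

Approved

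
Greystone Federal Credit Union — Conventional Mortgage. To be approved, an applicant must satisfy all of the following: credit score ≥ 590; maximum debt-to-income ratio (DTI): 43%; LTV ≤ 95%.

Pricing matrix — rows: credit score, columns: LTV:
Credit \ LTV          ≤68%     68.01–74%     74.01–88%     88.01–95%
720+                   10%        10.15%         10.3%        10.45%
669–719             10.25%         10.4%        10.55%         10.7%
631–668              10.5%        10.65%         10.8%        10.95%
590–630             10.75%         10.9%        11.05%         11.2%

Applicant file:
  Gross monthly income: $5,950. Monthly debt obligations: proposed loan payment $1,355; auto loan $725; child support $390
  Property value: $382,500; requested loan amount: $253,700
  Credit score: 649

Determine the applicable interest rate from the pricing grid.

Credit score 649 ≥ 590; Total monthly debts = (1,355 + 725 + 390) = 2,470. Debt-to-income = 2,470/5,950 = 41.5% — meets 43% limit
LTV: 253,700 ÷ 382,500 = 66.3%, within 95% cap
Row: 649 falls in 631–668. Column: 66.3% falls in ≤68%. Rate = 10.5%.

10.5%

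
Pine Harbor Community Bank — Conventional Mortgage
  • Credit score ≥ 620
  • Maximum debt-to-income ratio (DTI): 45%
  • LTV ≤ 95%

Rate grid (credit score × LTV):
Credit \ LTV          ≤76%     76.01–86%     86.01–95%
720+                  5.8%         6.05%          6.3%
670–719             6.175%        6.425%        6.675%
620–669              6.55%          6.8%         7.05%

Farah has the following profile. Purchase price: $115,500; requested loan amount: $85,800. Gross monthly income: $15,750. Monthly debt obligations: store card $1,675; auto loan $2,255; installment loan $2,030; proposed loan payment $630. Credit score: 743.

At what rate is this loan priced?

Credit score 743 ≥ 620; Total monthly debts = (1,675 + 2,255 + 2,030 + 630) = 6,590. DTI: 6,590 ÷ 15,750 = 41.8%, within the 45% cap
Loan-to-value = 85,800/115,500 = 74.3% — pass (95% max)
Credit 743 → row 720+; LTV 74.3% → column ≤76%. Grid cell → 5.8%.

5.8%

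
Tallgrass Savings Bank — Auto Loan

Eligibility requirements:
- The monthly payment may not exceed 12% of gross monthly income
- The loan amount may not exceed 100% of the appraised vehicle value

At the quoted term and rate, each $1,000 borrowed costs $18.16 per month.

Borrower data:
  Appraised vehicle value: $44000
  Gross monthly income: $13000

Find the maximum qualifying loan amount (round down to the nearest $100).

Payment cap: 12% × $13,000 = $1,560/month.
At $18.16 per $1,000, that supports 1,560/18.16 × 1,000 ≈ $85,903 → $85,900.
LTV cap: 100% × $44,000 = $44,000 → $44,000.
Binding constraint: loan-to-value.

$44,000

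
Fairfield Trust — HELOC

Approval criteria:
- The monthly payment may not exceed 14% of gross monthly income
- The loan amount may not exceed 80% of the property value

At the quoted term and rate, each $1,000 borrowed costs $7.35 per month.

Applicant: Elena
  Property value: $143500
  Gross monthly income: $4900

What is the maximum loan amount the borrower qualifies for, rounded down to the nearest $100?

$93,300

Payment cap: 14% × $4,900 = $686/month.
At $7.35 per $1,000, that supports 686/7.35 × 1,000 ≈ $93,333 → $93,300.
LTV cap: 80% × $143,500 = $114,800 → $114,800.
Binding constraint: payment-to-income.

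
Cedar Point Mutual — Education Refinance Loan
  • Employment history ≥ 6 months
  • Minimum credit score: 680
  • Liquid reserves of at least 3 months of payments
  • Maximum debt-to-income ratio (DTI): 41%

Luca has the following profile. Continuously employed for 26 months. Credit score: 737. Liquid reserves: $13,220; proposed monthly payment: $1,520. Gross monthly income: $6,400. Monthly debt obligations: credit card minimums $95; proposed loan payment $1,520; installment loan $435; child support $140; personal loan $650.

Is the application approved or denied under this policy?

Denied

Employment 26 ≥ 6 months
Credit score 737 ≥ 680 (meets)
Liquid reserves cover 13,220/1,520 = 8.7 months — ≥ 3 required
Total monthly debts = (95 + 1,520 + 435 + 140 + 650) = 2,840. DTI = 2,840/6,400 = 44.4% > 41%
Fails on DTI.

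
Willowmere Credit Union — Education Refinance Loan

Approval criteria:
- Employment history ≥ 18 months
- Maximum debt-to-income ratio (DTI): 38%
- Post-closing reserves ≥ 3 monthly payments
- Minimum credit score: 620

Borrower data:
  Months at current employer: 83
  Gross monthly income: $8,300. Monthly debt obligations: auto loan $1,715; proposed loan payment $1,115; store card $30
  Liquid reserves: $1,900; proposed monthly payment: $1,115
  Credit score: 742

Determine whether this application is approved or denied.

Denied

Employment 83 ≥ 18 months
Total monthly debts = (1,715 + 1,115 + 30) = 2,860. Debt-to-income = 2,860/8,300 = 34.5% — meets 38% limit
Reserves = 1,900/1,115 = 1.7 months < 3
Credit score 742 ≥ 620 (meets)
Fails on reserves.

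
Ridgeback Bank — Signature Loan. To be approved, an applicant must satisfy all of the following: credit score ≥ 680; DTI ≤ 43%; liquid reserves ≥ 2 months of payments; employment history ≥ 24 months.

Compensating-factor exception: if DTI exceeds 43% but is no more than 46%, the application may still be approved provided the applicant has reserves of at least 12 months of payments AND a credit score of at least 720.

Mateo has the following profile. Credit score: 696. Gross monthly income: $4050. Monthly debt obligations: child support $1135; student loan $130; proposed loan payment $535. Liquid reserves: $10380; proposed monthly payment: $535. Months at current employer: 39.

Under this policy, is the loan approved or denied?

Credit score 696 ≥ 680 (meets base)
Total debts = (1,135 + 130 + 535) = 1,800. DTI: 1,800 ÷ 4,050 = 44.4%, over the 43% base limit.
Liquid reserves cover 10,380/535 = 19.4 months — ≥ 2 required
Employment 39 ≥ 24 months
DTI 44.4% is within the 43%–46% exception band; checking compensating factors.
Override check — reserves: 19.4 mo (ok); score: 696 (below 720).
Compensating-factor requirement not fully met.

Denied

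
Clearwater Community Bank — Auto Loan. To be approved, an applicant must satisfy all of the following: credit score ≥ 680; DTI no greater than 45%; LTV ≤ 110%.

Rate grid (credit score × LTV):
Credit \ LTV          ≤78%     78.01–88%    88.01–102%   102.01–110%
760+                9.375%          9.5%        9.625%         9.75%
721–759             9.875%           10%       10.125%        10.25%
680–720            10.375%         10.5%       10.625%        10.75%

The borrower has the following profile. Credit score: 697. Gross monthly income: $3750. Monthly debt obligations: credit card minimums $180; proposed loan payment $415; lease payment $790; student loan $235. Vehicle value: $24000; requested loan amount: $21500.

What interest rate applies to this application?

Credit score 697 ≥ 680; Total monthly debts = (180 + 415 + 790 + 235) = 1,620. DTI = 1,620/3,750 = 43.2% ≤ 45%
LTV: 21,500 ÷ 24,000 = 89.6%, within 110% cap
Score 697 is in the 680–720 band; LTV 89.6% is in the 88.01–102% band → 10.625%.

10.625%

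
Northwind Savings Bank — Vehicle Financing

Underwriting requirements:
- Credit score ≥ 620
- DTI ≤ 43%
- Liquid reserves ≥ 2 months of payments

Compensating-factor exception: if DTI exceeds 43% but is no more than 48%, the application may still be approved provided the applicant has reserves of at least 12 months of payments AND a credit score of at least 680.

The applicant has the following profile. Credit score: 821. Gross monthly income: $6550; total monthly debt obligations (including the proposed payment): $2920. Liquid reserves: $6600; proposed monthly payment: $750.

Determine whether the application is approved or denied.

Credit score 821 ≥ 620 (meets base)
DTI = 2,920/6,550 = 44.6% > 43% — standard DTI limit exceeded.
Reserves = 6,600/750 = 8.8 months ≥ 2
DTI 44.6% is within the 43%–48% exception band; checking compensating factors.
Reserves 8.8 < 12 months; credit score 821 ≥ 680.
Compensating-factor requirement not fully met.

Denied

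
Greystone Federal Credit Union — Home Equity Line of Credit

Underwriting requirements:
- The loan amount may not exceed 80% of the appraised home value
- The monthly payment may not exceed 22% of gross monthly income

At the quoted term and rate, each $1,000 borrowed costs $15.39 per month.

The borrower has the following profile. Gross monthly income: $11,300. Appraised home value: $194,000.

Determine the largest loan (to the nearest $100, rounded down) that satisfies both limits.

Payment cap: 22% × $11,300 = $2,486/month.
At $15.39 per $1,000, that supports 2,486/15.39 × 1,000 ≈ $161,533 → $161,500.
LTV cap: 80% × $194,000 = $155,200 → $155,200.
Binding constraint: loan-to-value.

$155,200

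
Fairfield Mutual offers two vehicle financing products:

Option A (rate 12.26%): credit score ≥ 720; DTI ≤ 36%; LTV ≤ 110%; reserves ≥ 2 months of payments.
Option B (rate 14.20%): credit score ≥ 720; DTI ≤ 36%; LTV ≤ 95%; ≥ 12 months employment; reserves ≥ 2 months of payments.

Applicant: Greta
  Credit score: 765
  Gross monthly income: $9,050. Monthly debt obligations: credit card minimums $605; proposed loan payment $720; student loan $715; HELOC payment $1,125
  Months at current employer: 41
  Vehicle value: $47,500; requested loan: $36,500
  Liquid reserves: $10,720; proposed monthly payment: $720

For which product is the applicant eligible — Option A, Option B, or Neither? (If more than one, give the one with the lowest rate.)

Total debts = (605 + 720 + 715 + 1,125) = 3,165; DTI = 3,165/9,050 = 35%.
LTV = 36,500/47,500 = 76.8%.
Reserves = 10,720/720 = 14.9 months.
Option A: score 765 ≥ 720; DTI 35% ≤ 36%; LTV 76.8% ≤ 110%; reserves 14.9 ≥ 2 mo → qualifies.
Option B: score 765 ≥ 720; DTI 35% ≤ 36%; LTV 76.8% ≤ 95%; employment 41 ≥ 12 mo; reserves 14.9 ≥ 2 mo → qualifies.
Qualifying: Option A, Option B. Lowest rate is 12.26% → Option A.

Option A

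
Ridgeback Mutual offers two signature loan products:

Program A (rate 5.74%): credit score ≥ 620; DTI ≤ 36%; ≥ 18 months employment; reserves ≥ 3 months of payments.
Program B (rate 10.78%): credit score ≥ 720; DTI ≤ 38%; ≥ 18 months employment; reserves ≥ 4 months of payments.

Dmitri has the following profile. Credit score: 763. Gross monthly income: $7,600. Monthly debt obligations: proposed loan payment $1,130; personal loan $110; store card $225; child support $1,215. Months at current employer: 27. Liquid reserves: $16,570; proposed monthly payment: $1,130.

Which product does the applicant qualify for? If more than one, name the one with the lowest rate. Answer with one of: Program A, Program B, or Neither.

Program A

Total debts = (1,130 + 110 + 225 + 1,215) = 2,680; DTI = 2,680/7,600 = 35.3%.
Reserves = 16,570/1,130 = 14.7 months.
Program A: score 763 ≥ 620; DTI 35.3% ≤ 36%; employment 27 ≥ 18 mo; reserves 14.7 ≥ 3 mo → qualifies.
Program B: score 763 ≥ 720; DTI 35.3% ≤ 38%; employment 27 ≥ 18 mo; reserves 14.7 ≥ 4 mo → qualifies.
Qualifying: Program A, Program B. Lowest rate is 5.74% → Program A.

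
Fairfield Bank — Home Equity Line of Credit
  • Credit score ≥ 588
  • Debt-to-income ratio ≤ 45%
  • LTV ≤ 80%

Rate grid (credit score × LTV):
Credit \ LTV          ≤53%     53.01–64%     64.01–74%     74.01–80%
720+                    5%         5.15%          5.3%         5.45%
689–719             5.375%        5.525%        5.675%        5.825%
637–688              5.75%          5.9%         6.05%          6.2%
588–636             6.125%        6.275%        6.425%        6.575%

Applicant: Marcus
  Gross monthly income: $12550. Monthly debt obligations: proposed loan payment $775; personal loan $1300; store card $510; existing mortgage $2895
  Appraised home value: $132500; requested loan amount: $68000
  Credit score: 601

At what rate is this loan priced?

Credit score 601 ≥ 588; Total monthly debts = (775 + 1,300 + 510 + 2,895) = 5,480. DTI: 5,480 ÷ 12,550 = 43.7%, within the 45% cap
LTV: 68,000 ÷ 132,500 = 51.3%, within 80% cap
Row: 601 falls in 588–636. Column: 51.3% falls in ≤53%. Rate = 6.125%.

6.125%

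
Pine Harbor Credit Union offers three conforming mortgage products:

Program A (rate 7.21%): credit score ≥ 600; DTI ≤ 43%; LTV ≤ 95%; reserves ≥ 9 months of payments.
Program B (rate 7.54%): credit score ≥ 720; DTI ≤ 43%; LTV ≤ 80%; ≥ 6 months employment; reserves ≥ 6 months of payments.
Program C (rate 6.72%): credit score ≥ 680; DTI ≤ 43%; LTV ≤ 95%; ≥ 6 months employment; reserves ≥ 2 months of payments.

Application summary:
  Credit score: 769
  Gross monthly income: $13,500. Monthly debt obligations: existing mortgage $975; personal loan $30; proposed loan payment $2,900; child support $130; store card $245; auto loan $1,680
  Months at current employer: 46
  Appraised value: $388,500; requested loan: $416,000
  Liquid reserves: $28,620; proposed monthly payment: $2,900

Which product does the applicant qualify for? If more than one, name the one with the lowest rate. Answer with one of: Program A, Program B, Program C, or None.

Total debts = (975 + 30 + 2,900 + 130 + 245 + 1,680) = 5,960; DTI = 5,960/13,500 = 44.1%.
LTV = 416,000/388,500 = 107.1%.
Reserves = 28,620/2,900 = 9.9 months.
Program A: score 769 ≥ 600; DTI 44.1% > 43%; LTV 107.1% > 95%; reserves 9.9 ≥ 9 mo → does not qualify.
Program B: score 769 ≥ 720; DTI 44.1% > 43%; LTV 107.1% > 80%; employment 46 ≥ 6 mo; reserves 9.9 ≥ 6 mo → does not qualify.
Program C: score 769 ≥ 680; DTI 44.1% > 43%; LTV 107.1% > 95%; employment 46 ≥ 6 mo; reserves 9.9 ≥ 2 mo → does not qualify.

None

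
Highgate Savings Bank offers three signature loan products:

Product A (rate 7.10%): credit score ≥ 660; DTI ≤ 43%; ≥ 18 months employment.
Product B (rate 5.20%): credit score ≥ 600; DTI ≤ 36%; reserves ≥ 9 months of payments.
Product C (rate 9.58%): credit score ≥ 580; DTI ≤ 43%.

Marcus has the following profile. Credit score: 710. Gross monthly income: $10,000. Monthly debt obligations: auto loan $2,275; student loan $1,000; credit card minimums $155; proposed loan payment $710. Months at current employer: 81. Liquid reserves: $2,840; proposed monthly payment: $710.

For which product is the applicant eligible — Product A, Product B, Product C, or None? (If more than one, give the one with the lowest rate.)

Product A

Total debts = (2,275 + 1,000 + 155 + 710) = 4,140; DTI = 4,140/10,000 = 41.4%.
Reserves = 2,840/710 = 4.0 months.
Product A: score 710 ≥ 660; DTI 41.4% ≤ 43%; employment 81 ≥ 18 mo → qualifies.
Product B: score 710 ≥ 600; DTI 41.4% > 36%; reserves 4.0 < 9 mo → does not qualify.
Product C: score 710 ≥ 580; DTI 41.4% ≤ 43% → qualifies.
Qualifying: Product A, Product C. Lowest rate is 7.10% → Product A.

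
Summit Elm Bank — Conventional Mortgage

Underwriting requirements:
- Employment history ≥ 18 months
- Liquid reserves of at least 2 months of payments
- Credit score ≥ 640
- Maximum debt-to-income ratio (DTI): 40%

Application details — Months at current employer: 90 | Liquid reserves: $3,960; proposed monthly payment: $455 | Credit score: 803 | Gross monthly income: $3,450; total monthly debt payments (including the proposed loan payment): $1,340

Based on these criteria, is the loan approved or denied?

Employment 90 ≥ 18 months
Reserves = 3,960/455 = 8.7 months ≥ 2
Credit score 803 ≥ 640 (meets)
Debt-to-income = 1,340/3,450 = 38.8% — meets 40% limit
All criteria satisfied.

Approved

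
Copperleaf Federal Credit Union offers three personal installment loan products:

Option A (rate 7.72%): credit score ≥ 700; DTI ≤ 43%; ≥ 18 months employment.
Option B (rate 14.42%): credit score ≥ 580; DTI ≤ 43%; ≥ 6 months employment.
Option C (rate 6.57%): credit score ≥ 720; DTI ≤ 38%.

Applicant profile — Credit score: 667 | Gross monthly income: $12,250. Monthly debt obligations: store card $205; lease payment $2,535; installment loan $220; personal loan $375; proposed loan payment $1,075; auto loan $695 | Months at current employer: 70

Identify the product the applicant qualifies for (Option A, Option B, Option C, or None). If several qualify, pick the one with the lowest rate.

Option B

Total debts = (205 + 2,535 + 220 + 375 + 1,075 + 695) = 5,105; DTI = 5,105/12,250 = 41.7%.
Option A: score 667 < 700; DTI 41.7% ≤ 43%; employment 70 ≥ 18 mo → does not qualify.
Option B: score 667 ≥ 580; DTI 41.7% ≤ 43%; employment 70 ≥ 6 mo → qualifies.
Option C: score 667 < 720; DTI 41.7% > 38% → does not qualify.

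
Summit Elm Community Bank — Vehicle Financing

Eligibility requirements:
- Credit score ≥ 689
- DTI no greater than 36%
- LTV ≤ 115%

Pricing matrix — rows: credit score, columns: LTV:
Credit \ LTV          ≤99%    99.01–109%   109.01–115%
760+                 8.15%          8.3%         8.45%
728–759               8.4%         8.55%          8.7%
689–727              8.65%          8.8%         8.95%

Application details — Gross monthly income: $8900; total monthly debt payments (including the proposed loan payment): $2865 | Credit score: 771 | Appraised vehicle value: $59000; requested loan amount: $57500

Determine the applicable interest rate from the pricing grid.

Credit score 771 ≥ 689; DTI: 2,865 ÷ 8,900 = 32.2%, within the 36% cap
LTV = 57,500/59,000 = 97.5% ≤ 115%
Score 771 is in the 760+ band; LTV 97.5% is in the ≤99% band → 8.15%.

8.15%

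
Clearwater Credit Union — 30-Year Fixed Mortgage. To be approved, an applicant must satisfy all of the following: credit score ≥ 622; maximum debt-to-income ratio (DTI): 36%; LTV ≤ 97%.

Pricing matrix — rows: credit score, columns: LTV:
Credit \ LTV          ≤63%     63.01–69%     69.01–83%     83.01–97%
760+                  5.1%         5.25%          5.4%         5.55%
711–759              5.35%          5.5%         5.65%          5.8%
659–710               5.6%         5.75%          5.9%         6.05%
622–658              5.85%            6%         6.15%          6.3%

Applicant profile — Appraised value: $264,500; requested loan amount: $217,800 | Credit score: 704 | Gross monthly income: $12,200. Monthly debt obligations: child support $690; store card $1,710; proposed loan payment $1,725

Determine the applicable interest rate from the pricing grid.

5.9%

Credit score 704 ≥ 622; Total monthly debts = (690 + 1,710 + 1,725) = 4,125. Debt-to-income = 4,125/12,200 = 33.8% — meets 36% limit
LTV = 217,800/264,500 = 82.3% ≤ 97%
Score 704 is in the 659–710 band; LTV 82.3% is in the 69.01–83% band → 5.9%.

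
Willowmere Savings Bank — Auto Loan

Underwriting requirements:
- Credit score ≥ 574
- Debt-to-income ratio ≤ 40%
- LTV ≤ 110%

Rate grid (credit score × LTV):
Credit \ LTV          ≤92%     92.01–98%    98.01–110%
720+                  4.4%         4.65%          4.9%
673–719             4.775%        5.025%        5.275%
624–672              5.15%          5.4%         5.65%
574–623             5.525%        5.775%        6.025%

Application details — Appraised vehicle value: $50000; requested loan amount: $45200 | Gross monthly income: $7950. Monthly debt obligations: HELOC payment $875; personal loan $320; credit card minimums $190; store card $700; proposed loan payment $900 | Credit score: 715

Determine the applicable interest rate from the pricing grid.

Credit score 715 ≥ 574; Total monthly debts = (875 + 320 + 190 + 700 + 900) = 2,985. Debt-to-income = 2,985/7,950 = 37.5% — meets 40% limit
LTV: 45,200 ÷ 50,000 = 90.4%, within 110% cap
Score 715 is in the 673–719 band; LTV 90.4% is in the ≤92% band → 4.775%.

4.775%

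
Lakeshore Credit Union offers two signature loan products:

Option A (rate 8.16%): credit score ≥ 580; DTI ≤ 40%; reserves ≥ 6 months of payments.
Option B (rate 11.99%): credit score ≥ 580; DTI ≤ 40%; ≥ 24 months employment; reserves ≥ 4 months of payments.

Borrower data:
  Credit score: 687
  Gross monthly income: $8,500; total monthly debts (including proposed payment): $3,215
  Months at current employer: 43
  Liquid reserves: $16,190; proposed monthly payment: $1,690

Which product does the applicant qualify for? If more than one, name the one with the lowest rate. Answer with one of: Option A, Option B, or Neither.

Option A

DTI = 3,215/8,500 = 37.8%.
Reserves = 16,190/1,690 = 9.6 months.
Option A: score 687 ≥ 580; DTI 37.8% ≤ 40%; reserves 9.6 ≥ 6 mo → qualifies.
Option B: score 687 ≥ 580; DTI 37.8% ≤ 40%; employment 43 ≥ 24 mo; reserves 9.6 ≥ 4 mo → qualifies.
Qualifying: Option A, Option B. Lowest rate is 8.16% → Option A.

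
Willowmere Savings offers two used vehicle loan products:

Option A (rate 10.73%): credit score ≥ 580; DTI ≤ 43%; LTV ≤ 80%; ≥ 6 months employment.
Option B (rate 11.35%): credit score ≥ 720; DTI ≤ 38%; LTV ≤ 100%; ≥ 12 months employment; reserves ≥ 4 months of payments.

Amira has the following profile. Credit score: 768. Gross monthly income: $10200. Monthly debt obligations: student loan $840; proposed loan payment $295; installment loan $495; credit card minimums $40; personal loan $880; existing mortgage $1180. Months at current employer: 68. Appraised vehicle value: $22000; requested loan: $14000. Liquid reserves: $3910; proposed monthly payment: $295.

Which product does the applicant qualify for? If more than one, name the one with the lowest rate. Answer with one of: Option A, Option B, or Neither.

Option A

Total debts = (840 + 295 + 495 + 40 + 880 + 1,180) = 3,730; DTI = 3,730/10,200 = 36.6%.
LTV = 14,000/22,000 = 63.6%.
Reserves = 3,910/295 = 13.3 months.
Option A: score 768 ≥ 580; DTI 36.6% ≤ 43%; LTV 63.6% ≤ 80%; employment 68 ≥ 6 mo → qualifies.
Option B: score 768 ≥ 720; DTI 36.6% ≤ 38%; LTV 63.6% ≤ 100%; employment 68 ≥ 12 mo; reserves 13.3 ≥ 4 mo → qualifies.
Qualifying: Option A, Option B. Lowest rate is 10.73% → Option A.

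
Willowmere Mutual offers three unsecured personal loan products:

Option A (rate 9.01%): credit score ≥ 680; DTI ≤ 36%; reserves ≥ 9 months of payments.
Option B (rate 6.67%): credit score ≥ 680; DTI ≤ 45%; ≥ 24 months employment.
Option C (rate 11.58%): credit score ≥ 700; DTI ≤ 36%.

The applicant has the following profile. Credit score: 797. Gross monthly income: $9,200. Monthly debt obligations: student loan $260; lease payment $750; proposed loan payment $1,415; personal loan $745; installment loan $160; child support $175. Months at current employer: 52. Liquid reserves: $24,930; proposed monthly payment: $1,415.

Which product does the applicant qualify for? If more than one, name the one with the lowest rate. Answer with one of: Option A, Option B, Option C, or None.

Total debts = (260 + 750 + 1,415 + 745 + 160 + 175) = 3,505; DTI = 3,505/9,200 = 38.1%.
Reserves = 24,930/1,415 = 17.6 months.
Option A: score 797 ≥ 680; DTI 38.1% > 36%; reserves 17.6 ≥ 9 mo → does not qualify.
Option B: score 797 ≥ 680; DTI 38.1% ≤ 45%; employment 52 ≥ 24 mo → qualifies.
Option C: score 797 ≥ 700; DTI 38.1% > 36% → does not qualify.

Option B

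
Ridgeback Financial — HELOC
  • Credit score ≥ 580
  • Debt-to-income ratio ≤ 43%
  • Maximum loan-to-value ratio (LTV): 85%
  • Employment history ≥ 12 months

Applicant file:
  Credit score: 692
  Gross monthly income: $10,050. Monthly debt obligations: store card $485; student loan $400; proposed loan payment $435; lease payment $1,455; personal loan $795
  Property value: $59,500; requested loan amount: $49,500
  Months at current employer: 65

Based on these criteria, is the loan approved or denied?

Approved

Credit score 692 ≥ 580 (meets)
Total monthly debts = (485 + 400 + 435 + 1,455 + 795) = 3,570. DTI = 3,570/10,050 = 35.5% ≤ 43%
LTV: 49,500 ÷ 59,500 = 83.2%, within 85% cap
Employment 65 ≥ 12 months
All criteria satisfied.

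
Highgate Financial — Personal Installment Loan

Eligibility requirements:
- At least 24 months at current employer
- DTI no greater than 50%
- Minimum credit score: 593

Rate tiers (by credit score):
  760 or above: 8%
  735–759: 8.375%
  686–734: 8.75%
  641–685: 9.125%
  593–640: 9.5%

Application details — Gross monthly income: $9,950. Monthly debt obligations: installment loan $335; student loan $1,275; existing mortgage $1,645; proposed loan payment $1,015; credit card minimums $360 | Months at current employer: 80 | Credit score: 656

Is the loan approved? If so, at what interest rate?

Approved at 9.125%

Credit score 656 ≥ 593 (meets minimum)
Total monthly debts = (335 + 1,275 + 1,645 + 1,015 + 360) = 4,630. DTI = 4,630/9,950 = 46.5% ≤ 50%
Employment 80 ≥ 24 months
All requirements met. Score 656 falls in the 641–685 tier → 9.125%.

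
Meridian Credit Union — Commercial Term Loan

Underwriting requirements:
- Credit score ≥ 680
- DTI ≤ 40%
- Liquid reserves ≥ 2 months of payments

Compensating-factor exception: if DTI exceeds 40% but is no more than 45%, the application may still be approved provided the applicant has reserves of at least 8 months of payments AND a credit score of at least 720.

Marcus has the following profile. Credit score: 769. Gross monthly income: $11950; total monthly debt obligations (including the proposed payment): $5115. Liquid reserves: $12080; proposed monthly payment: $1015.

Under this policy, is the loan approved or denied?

Approved

Credit score 769 ≥ 680 (meets base)
DTI = 5,115/11,950 = 42.8% > 40% — standard DTI limit exceeded.
Liquid reserves cover 12,080/1,015 = 11.9 months — ≥ 2 required
DTI 42.8% is within the 40%–45% exception band; checking compensating factors.
Override check — reserves: 11.9 mo (ok); score: 769 (ok).
Both compensating conditions met → exception applies.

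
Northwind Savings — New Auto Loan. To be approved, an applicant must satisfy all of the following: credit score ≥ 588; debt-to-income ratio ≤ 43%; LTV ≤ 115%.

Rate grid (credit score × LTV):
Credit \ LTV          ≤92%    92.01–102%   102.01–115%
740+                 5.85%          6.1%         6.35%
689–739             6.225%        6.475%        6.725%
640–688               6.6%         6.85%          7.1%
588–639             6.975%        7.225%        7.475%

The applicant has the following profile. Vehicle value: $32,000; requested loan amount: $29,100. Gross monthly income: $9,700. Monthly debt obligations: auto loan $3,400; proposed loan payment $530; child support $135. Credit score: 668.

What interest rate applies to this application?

6.6%

Credit score 668 ≥ 588; Total monthly debts = (3,400 + 530 + 135) = 4,065. DTI: 4,065 ÷ 9,700 = 41.9%, within the 43% cap
Loan-to-value = 29,100/32,000 = 90.9% — pass (115% max)
Credit 668 → row 640–688; LTV 90.9% → column ≤92%. Grid cell → 6.6%.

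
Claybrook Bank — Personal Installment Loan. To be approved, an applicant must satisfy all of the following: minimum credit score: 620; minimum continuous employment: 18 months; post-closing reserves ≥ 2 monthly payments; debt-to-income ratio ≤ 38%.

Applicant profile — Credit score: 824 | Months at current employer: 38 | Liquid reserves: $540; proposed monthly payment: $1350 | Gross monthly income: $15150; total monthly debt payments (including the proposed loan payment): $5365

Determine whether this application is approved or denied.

Credit score 824 ≥ 620 (meets)
Employment 38 ≥ 18 months
Reserves: 540 ÷ 1,350 = 0.4 months (below 2-month minimum)
DTI: 5,365 ÷ 15,150 = 35.4%, within the 38% cap
Fails on reserves.

Denied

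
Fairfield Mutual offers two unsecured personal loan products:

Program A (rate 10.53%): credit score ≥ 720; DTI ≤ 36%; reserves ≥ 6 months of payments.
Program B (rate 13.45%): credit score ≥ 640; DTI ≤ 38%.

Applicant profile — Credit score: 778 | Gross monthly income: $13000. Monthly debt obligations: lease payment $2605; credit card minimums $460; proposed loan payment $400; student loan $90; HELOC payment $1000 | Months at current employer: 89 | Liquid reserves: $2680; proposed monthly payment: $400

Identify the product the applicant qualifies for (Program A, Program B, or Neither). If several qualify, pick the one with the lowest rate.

Program A

Total debts = (2,605 + 460 + 400 + 90 + 1,000) = 4,555; DTI = 4,555/13,000 = 35%.
Reserves = 2,680/400 = 6.7 months.
Program A: score 778 ≥ 720; DTI 35% ≤ 36%; reserves 6.7 ≥ 6 mo → qualifies.
Program B: score 778 ≥ 640; DTI 35% ≤ 38% → qualifies.
Qualifying: Program A, Program B. Lowest rate is 10.53% → Program A.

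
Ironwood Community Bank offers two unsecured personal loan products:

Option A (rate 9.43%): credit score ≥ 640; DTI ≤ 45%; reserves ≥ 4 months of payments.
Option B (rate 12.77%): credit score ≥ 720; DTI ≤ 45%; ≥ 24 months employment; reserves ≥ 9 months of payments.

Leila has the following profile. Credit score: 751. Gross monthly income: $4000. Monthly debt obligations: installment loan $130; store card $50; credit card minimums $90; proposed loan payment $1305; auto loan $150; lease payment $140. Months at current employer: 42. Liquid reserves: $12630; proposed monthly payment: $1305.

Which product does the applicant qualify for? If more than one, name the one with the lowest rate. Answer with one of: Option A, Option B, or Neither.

Neither

Total debts = (130 + 50 + 90 + 1,305 + 150 + 140) = 1,865; DTI = 1,865/4,000 = 46.6%.
Reserves = 12,630/1,305 = 9.7 months.
Option A: score 751 ≥ 640; DTI 46.6% > 45%; reserves 9.7 ≥ 4 mo → does not qualify.
Option B: score 751 ≥ 720; DTI 46.6% > 45%; employment 42 ≥ 24 mo; reserves 9.7 ≥ 9 mo → does not qualify.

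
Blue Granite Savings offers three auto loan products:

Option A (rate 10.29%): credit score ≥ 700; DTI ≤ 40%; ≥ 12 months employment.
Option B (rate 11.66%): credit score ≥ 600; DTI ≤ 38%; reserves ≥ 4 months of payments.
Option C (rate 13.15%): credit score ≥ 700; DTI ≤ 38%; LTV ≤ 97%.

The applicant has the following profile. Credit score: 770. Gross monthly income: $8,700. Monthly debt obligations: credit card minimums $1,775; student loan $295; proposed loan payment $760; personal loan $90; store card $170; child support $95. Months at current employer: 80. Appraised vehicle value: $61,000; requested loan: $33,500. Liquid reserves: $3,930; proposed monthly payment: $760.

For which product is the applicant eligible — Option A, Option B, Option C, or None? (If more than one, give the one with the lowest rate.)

Option A

Total debts = (1,775 + 295 + 760 + 90 + 170 + 95) = 3,185; DTI = 3,185/8,700 = 36.6%.
LTV = 33,500/61,000 = 54.9%.
Reserves = 3,930/760 = 5.2 months.
Option A: score 770 ≥ 700; DTI 36.6% ≤ 40%; employment 80 ≥ 12 mo → qualifies.
Option B: score 770 ≥ 600; DTI 36.6% ≤ 38%; reserves 5.2 ≥ 4 mo → qualifies.
Option C: score 770 ≥ 700; DTI 36.6% ≤ 38%; LTV 54.9% ≤ 97% → qualifies.
Qualifying: Option A, Option B, Option C. Lowest rate is 10.29% → Option A.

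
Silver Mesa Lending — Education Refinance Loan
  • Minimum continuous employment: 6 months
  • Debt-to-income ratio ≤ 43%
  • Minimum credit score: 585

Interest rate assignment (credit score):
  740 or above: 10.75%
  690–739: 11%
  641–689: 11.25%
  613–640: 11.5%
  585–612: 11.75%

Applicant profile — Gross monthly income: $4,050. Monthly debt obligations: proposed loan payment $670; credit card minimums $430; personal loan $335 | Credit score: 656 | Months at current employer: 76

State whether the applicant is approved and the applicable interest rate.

Approved at 11.25%

Credit score 656 ≥ 585 (meets minimum)
Total monthly debts = (670 + 430 + 335) = 1,435. Debt-to-income = 1,435/4,050 = 35.4% — meets 43% limit
Employment 76 ≥ 6 months
All requirements met. Score 656 falls in the 641–689 tier → 11.25%.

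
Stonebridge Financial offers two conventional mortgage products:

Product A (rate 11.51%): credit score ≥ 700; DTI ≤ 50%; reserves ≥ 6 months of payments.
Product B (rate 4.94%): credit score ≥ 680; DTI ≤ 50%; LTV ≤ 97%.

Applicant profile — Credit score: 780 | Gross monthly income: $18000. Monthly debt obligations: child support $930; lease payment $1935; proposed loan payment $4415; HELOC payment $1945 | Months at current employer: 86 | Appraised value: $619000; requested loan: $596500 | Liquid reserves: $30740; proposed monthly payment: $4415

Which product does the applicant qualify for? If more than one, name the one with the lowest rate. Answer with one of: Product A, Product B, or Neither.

Neither

Total debts = (930 + 1,935 + 4,415 + 1,945) = 9,225; DTI = 9,225/18,000 = 51.2%.
LTV = 596,500/619,000 = 96.4%.
Reserves = 30,740/4,415 = 7.0 months.
Product A: score 780 ≥ 700; DTI 51.2% > 50%; reserves 7.0 ≥ 6 mo → does not qualify.
Product B: score 780 ≥ 680; DTI 51.2% > 50%; LTV 96.4% ≤ 97% → does not qualify.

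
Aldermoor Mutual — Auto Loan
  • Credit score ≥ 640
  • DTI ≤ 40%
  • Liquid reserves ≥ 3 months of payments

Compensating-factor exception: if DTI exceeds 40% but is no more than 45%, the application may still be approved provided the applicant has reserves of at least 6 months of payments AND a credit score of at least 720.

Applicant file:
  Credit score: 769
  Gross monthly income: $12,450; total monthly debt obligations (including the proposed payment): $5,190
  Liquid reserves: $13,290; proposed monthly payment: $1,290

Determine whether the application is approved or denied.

Credit score 769 ≥ 640 (meets base)
DTI: 5,190 ÷ 12,450 = 41.7%, over the 40% base limit.
Reserves: 13,290 ÷ 1,290 = 10.3 months (meets 3-month minimum)
41.7% falls in the override range (40%–45%), so the compensating-factor test applies.
Override check — reserves: 10.3 mo (ok); score: 769 (ok).
Both override conditions satisfied; DTI exception granted.

Approved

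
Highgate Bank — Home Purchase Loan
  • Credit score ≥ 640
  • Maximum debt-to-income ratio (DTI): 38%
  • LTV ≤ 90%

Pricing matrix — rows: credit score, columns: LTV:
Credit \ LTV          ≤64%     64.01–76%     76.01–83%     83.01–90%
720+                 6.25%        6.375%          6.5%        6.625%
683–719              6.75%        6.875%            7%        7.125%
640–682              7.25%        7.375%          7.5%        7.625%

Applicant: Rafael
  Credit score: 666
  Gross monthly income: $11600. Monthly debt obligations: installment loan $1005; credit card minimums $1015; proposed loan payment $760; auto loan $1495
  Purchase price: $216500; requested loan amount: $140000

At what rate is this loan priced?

Credit score 666 ≥ 640; Total monthly debts = (1,005 + 1,015 + 760 + 1,495) = 4,275. Debt-to-income = 4,275/11,600 = 36.9% — meets 38% limit
Loan-to-value = 140,000/216,500 = 64.7% — pass (90% max)
Row: 666 falls in 640–682. Column: 64.7% falls in 64.01–76%. Rate = 7.375%.

7.375%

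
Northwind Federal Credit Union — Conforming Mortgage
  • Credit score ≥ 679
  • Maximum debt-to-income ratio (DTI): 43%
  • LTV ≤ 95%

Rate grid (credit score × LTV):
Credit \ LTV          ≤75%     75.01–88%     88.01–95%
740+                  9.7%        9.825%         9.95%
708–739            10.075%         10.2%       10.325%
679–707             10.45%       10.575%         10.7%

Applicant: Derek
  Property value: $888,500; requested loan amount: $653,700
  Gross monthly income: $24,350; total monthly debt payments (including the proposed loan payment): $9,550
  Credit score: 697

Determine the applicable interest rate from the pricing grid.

Credit score 697 ≥ 679; Debt-to-income = 9,550/24,350 = 39.2% — meets 43% limit
LTV = 653,700/888,500 = 73.6% ≤ 95%
Score 697 is in the 679–707 band; LTV 73.6% is in the ≤75% band → 10.45%.

10.45%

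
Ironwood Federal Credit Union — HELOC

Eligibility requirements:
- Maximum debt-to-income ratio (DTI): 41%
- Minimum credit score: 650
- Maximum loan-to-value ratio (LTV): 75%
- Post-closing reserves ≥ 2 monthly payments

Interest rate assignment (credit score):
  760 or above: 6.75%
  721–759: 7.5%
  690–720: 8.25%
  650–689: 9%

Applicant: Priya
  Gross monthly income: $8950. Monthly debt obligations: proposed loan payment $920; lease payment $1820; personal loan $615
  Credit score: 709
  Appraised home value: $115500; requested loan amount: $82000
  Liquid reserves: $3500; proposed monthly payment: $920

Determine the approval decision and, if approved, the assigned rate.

Credit score 709 ≥ 650 (meets minimum)
Total monthly debts = (920 + 1,820 + 615) = 3,355. DTI = 3,355/8,950 = 37.5% ≤ 41%
Liquid reserves cover 3,500/920 = 3.8 months — ≥ 2 required
LTV: 82,000 ÷ 115,500 = 71%, within 75% cap
All requirements met. Score 709 falls in the 690–720 tier → 8.25%.

Approved at 8.25%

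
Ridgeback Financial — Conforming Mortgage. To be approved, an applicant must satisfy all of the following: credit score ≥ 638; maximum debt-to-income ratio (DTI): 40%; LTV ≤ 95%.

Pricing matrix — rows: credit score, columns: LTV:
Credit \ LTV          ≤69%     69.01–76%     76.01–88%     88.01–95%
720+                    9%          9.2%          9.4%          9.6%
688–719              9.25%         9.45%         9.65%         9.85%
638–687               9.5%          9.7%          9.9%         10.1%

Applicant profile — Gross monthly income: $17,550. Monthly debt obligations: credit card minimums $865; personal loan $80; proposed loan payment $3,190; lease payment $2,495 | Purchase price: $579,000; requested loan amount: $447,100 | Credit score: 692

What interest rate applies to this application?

9.65%

Credit score 692 ≥ 638; Total monthly debts = (865 + 80 + 3,190 + 2,495) = 6,630. Debt-to-income = 6,630/17,550 = 37.8% — meets 40% limit
Loan-to-value = 447,100/579,000 = 77.2% — pass (95% max)
Row: 692 falls in 688–719. Column: 77.2% falls in 76.01–88%. Rate = 9.65%.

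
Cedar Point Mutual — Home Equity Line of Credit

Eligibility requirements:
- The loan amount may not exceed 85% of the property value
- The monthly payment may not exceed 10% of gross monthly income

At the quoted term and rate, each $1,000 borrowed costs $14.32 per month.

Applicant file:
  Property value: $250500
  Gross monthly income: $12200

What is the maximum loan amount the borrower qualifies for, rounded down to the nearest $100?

$85,100

Payment cap: 10% × $12,200 = $1,220/month.
At $14.32 per $1,000, that supports 1,220/14.32 × 1,000 ≈ $85,195 → $85,100.
LTV cap: 85% × $250,500 = $212,925 → $212,900.
Binding constraint: payment-to-income.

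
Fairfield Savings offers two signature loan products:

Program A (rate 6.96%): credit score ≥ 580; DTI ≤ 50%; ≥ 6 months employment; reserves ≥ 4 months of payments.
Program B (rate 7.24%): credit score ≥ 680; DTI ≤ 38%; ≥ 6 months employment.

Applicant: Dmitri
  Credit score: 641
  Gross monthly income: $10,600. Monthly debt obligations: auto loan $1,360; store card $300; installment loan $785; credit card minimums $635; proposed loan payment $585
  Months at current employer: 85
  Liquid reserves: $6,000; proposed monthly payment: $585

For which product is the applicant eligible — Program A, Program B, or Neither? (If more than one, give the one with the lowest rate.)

Total debts = (1,360 + 300 + 785 + 635 + 585) = 3,665; DTI = 3,665/10,600 = 34.6%.
Reserves = 6,000/585 = 10.3 months.
Program A: score 641 ≥ 580; DTI 34.6% ≤ 50%; employment 85 ≥ 6 mo; reserves 10.3 ≥ 4 mo → qualifies.
Program B: score 641 < 680; DTI 34.6% ≤ 38%; employment 85 ≥ 6 mo → does not qualify.

Program A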